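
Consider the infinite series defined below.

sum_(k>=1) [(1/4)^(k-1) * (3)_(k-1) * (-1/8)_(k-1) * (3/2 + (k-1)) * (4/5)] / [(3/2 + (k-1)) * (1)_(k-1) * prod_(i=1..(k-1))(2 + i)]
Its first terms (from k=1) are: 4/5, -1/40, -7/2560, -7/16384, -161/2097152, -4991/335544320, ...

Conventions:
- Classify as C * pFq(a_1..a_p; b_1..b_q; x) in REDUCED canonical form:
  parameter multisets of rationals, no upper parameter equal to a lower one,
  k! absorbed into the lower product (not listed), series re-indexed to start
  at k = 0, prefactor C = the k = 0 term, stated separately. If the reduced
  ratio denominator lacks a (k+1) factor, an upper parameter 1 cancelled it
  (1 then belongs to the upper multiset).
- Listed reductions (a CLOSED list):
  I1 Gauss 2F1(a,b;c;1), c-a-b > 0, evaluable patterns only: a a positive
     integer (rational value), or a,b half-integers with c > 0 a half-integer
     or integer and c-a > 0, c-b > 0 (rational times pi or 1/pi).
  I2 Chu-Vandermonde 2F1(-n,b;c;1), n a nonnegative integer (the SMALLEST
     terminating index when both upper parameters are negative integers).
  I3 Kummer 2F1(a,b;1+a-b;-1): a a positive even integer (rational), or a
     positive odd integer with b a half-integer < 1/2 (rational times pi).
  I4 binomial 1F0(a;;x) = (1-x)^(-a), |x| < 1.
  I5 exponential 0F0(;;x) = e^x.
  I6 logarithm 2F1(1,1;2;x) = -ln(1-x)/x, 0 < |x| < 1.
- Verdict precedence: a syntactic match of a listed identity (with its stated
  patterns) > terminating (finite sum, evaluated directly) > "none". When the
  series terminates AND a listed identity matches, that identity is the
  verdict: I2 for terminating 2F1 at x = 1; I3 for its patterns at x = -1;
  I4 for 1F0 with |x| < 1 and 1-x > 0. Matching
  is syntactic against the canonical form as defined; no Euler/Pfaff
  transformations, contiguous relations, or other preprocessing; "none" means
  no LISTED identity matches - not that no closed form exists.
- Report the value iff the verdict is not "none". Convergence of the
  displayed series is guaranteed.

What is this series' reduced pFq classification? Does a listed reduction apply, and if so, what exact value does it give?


At argument 1/4: a 1F0 with upper {-1/8}, lower {-}, scaled by C = 4/5. Verdict (x = 1/4): the I4 binomial reduction applies (the 1F0 binomial series: exponent 1/8, x = 1/4). Hence: (4/5) * (3/4)^(1/8).

Structural cue: t_0 being 4/5, the lower running product (C = 4/5) is a rising factorial.
Adjacent-term ratio: r(k) = (1/4) * (k-1/8) / [(k+1)] ; factor over Q: parameters, x = (1/4), and C = 4/5.


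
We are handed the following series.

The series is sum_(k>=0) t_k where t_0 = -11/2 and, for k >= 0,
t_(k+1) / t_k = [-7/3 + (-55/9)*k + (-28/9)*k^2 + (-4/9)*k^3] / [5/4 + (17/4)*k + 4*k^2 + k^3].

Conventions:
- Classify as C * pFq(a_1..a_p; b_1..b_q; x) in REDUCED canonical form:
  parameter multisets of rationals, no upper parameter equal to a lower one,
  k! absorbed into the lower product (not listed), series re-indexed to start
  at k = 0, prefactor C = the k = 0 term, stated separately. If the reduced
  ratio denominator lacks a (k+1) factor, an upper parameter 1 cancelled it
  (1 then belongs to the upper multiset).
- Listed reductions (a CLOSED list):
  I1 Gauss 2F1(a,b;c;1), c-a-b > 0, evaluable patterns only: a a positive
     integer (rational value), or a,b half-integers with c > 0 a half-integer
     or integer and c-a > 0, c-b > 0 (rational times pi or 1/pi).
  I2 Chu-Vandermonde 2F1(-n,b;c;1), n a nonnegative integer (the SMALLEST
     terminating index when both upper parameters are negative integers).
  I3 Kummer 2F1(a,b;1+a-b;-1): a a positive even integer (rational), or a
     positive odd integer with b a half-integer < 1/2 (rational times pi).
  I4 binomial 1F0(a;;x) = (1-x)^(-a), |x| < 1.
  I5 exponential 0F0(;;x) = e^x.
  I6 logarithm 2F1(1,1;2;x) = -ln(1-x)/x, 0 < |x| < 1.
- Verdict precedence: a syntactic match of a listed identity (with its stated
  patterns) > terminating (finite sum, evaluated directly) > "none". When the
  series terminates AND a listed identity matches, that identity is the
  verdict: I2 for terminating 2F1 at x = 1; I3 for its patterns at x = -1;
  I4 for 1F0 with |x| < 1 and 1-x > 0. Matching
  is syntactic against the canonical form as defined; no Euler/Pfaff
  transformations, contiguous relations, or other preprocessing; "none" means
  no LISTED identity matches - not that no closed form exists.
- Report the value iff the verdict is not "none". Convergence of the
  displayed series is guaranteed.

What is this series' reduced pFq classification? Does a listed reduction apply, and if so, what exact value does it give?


The series (x = -4/9) is 2F1: upper {3, 7/2}, lower {5/2}, prefactor -11/2. Verdict: none. No listed pattern accepts 2F1(3, 7/2; 5/2; -4/9).

The tell: x = (-4/9) and the expanded ratio factors over Q; C = -11/2, x = -4/9, roots give parameters.
Step ratio: r(k) = (-4/9) * (k+3) (k+7/2) / [(k+5/2) (k+1)] - rational; roots negated = parameters, x = (-4/9), C = -11/2.


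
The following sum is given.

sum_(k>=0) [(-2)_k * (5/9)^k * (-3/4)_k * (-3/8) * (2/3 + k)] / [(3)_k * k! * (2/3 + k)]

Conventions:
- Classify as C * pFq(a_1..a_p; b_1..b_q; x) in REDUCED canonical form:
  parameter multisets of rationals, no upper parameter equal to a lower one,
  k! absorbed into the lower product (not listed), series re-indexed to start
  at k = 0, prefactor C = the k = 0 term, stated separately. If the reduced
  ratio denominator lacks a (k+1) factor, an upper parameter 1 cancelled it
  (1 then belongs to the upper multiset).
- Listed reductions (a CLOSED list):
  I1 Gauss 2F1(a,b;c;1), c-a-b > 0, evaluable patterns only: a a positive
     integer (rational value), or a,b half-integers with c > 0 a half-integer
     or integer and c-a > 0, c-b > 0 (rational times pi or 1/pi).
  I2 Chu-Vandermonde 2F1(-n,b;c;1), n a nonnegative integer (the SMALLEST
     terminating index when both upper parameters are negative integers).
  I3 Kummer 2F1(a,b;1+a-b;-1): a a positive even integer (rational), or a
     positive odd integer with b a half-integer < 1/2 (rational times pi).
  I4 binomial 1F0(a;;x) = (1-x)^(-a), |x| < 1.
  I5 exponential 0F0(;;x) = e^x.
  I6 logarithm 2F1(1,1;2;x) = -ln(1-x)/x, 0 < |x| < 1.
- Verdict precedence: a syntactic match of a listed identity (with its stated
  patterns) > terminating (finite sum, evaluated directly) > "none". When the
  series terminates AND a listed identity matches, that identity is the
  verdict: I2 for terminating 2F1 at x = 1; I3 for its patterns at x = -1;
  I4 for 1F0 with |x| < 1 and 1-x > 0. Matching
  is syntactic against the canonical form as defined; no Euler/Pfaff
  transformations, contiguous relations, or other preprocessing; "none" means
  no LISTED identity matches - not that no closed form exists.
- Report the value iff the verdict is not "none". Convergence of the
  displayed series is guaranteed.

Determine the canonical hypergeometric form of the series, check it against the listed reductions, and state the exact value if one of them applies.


Canonical form: C = -3/8 times 2F1 with upper {-2, -3/4}, lower {3}, x = 5/9. Verdict: terminating - upper -2 stops the sum at k = 2; the 3 terms are added exactly. Its exact value is -6599/13824.

The tell: from the first term -3/8: striking the common factor k + 2/3 reduces the term (C = -3/8).
Step ratio: r(k) = (5/9) * (k-2) (k-3/4) / [(k+3) (k+1)] - rational in k. x = (5/9); t_0 = -3/8; negate the roots.


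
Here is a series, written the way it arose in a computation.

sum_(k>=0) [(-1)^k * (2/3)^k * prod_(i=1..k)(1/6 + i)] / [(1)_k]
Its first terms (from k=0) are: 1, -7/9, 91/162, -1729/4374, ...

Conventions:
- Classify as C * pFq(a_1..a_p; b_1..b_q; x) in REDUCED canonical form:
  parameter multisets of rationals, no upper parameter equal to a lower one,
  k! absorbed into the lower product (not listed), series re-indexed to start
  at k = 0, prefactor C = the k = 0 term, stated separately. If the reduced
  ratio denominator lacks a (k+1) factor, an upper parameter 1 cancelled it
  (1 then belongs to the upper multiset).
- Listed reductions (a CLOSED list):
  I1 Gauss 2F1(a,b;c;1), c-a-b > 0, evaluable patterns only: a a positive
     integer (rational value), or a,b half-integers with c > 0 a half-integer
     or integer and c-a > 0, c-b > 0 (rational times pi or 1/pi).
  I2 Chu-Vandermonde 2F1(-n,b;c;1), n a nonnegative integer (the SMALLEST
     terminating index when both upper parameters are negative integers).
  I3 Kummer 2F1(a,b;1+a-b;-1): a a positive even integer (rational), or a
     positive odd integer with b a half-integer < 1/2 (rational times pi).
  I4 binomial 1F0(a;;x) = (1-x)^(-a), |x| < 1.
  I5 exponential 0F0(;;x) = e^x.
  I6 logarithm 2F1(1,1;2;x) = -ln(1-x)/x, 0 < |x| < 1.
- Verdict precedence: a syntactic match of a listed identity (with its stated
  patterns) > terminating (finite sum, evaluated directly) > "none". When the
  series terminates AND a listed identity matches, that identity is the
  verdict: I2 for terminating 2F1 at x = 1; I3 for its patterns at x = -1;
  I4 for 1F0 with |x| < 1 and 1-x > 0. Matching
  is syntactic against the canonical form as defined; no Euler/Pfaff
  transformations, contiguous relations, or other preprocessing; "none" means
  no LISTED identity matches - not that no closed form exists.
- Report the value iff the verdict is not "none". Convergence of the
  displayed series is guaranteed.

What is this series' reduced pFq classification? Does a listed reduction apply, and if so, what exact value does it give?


x = -2/3 here; the reduced form reads 1F0, upper {7/6}, lower {-}, C = 1. Verdict (x = -2/3): the binomial series (I4) applies (the 1F0 binomial series: exponent -7/6, x = -2/3). Sum: (5/3)^(-7/6).

Key step: x = (-2/3) and (1)_k (prefactor 1) is k! itself.
Step ratio: r(k) = (-2/3) * (k+7/6) / [(k+1)] - rational in k, leading ratio (-2/3); with t_0 = 1, classification follows.


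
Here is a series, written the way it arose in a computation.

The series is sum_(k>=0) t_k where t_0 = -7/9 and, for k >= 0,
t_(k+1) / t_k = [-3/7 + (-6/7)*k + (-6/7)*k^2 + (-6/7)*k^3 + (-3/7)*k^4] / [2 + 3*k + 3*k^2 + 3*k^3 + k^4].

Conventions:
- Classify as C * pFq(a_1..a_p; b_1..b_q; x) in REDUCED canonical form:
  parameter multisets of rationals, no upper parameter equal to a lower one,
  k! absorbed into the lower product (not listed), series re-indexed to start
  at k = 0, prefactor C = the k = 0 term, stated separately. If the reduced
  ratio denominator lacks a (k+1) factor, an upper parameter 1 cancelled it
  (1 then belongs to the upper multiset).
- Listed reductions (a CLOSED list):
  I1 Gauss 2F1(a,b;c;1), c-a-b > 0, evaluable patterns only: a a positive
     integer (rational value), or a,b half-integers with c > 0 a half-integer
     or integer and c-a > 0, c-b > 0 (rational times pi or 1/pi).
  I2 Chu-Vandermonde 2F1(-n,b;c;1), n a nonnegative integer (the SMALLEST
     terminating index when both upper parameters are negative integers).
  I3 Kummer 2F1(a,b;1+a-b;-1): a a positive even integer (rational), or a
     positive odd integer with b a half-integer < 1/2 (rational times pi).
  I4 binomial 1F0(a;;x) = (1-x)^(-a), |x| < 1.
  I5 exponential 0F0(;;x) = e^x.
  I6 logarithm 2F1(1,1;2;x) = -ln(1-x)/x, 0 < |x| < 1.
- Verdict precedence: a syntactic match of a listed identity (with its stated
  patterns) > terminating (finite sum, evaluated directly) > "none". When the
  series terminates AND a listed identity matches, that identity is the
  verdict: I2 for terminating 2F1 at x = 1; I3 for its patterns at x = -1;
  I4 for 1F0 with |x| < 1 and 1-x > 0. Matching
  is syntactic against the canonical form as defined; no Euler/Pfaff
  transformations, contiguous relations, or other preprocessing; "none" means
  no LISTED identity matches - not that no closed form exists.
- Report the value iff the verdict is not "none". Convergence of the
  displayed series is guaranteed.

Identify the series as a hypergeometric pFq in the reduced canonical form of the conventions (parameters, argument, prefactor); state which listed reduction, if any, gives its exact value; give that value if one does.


This is -7/9 * 2F1(1, 1; 2; -3/7) in reduced canonical form. Verdict: this is the logarithmic series (I6) (the logarithm: parameters (1,1;2), x = -3/7). Sum: (-49/27) * ln(10/7).

Key step: t_0 = -7/9 here, and roots of the ratio polynomials (prefactor -7/9) are the negated parameters.
Term ratio: r(k) = (-3/7) * (k+1) (k+1) / [(k+2) (k+1)] - rational; roots negated = parameters, x = (-3/7), C = -7/9.


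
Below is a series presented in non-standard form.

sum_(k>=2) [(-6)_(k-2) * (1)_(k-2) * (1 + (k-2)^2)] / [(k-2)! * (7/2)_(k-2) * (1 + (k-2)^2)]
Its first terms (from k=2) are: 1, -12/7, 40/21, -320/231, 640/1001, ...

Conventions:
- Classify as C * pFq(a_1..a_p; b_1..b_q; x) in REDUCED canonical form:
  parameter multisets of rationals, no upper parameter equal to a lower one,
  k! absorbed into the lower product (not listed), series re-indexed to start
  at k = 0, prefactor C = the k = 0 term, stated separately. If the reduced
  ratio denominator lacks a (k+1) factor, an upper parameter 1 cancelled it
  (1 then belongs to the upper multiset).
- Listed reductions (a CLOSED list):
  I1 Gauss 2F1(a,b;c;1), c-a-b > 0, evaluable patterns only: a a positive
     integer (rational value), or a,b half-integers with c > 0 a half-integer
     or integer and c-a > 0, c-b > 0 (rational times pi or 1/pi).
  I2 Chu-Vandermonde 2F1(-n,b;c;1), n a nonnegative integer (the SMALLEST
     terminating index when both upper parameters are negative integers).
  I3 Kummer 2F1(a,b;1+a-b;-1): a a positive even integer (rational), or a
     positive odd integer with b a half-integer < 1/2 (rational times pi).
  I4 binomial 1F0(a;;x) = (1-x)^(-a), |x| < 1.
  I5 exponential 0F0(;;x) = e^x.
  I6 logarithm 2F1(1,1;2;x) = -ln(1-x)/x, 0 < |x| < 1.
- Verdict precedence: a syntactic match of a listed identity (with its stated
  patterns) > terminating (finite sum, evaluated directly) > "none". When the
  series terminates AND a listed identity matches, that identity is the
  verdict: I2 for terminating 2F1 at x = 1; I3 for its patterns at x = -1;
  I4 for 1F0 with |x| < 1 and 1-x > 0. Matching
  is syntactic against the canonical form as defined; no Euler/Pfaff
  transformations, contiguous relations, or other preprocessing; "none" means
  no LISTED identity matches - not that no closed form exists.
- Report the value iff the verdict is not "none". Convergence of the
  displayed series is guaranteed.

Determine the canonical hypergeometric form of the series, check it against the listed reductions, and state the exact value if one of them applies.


Prefactor 1, argument 1: 2F1 with upper {-6, 1} over lower {7/2}. Verdict (x = 1): Vandermonde's identity (I2) applies (terminating 2F1 at x = 1 with n = 6, b = 1, c = 7/2). Exact value: 5/17.

Key step: x = 1 and the factor k^2 + 1 cancels (top and bottom), leaving C = 1, x = 1.
Step ratio: r(k) = 1 * (k-6) (k+1) / [(k+7/2) (k+1)] - rational in k, leading ratio 1; with t_0 = 1, classification follows.


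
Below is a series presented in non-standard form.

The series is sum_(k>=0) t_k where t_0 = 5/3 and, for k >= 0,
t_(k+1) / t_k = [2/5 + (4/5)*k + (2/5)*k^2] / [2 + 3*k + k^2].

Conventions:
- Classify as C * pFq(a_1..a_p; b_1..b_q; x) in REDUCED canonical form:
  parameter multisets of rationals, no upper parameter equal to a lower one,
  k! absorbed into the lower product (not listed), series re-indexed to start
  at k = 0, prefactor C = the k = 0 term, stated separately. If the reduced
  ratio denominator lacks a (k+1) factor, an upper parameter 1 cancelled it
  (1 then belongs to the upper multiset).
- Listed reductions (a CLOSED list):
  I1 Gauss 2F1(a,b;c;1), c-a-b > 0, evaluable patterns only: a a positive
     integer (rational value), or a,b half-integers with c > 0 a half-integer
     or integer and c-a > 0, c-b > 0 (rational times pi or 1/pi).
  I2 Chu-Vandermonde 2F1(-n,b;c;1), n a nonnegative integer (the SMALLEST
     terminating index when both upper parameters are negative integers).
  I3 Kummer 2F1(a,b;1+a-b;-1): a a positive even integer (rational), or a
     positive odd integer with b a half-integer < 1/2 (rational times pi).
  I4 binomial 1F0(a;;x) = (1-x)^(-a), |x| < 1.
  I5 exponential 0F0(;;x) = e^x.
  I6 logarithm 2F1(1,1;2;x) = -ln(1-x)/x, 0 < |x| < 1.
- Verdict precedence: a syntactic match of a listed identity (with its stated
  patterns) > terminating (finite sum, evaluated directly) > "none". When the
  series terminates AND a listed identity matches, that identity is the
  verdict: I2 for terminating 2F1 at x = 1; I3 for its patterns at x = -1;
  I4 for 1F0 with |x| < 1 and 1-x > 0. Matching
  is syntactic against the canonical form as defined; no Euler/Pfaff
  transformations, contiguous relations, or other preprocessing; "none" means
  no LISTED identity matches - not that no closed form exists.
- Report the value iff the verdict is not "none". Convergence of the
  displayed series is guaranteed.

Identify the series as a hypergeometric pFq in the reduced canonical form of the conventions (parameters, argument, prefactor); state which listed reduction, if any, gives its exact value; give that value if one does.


Reduced: x = 2/5, 2F1, upper = {1, 1}, lower = {2}, C = 5/3. Verdict: the I6 logarithm reduction matches (the logarithm: parameters (1,1;2), x = 2/5). Value: (-25/6) * ln(3/5).

Structural cue: with t_0 = 5/3, roots of the ratio polynomials (C = 5/3, x = 2/5) are the negated parameters.
Term ratio: r(k) = (2/5) * (k+1) (k+1) / [(k+2) (k+1)] - poly over poly, x = (2/5) from leading terms; C = 5/3 at k = 0.


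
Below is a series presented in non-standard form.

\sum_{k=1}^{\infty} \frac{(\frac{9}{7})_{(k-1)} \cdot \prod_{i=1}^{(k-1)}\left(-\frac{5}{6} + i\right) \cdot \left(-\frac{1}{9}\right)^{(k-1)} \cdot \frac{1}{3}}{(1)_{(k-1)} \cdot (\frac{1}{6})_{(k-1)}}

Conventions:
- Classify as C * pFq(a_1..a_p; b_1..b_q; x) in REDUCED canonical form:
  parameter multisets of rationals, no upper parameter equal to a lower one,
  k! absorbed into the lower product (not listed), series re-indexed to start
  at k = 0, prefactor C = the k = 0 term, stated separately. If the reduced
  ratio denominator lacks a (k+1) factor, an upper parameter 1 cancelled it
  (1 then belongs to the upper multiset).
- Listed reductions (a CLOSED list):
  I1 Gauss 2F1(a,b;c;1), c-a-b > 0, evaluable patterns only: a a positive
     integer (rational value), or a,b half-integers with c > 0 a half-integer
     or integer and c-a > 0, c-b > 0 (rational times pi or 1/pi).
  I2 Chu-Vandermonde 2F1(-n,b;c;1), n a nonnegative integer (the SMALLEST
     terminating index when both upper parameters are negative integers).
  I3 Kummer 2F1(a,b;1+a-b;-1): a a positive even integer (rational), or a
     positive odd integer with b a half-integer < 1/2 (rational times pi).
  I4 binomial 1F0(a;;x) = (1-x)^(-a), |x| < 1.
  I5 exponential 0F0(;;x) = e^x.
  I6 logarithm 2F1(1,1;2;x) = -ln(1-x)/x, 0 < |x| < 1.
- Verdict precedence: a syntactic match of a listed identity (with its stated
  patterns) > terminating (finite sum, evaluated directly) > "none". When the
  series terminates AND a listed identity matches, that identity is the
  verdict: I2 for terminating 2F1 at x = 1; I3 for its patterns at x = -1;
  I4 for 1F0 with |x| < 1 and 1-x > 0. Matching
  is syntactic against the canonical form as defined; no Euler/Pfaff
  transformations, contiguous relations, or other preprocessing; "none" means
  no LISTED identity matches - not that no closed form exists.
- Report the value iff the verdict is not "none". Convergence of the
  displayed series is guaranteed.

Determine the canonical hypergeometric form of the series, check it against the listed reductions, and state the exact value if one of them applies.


With C = \frac{1}{3}: the canonical form is 1F0(\frac{9}{7}; -; -\frac{1}{9}). Verdict at x = -\frac{1}{9}: the I4 binomial reduction matches (the 1F0 binomial series: exponent -9/7, x = -\frac{1}{9}). Exact value: \frac{1}{3} \cdot \left(\frac{10}{9}\right)^{-\frac{9}{7}}.

Key step: with t_0 = \frac{1}{3}, the running product (prefactor 1/3) telescopes to a rising factorial.
Step ratio: r(k) = -\frac{1}{9} * (k+\frac{9}{7}) / [(k+1)] ; factor over Q: parameters, x = -\frac{1}{9}, and C = \frac{1}{3}.


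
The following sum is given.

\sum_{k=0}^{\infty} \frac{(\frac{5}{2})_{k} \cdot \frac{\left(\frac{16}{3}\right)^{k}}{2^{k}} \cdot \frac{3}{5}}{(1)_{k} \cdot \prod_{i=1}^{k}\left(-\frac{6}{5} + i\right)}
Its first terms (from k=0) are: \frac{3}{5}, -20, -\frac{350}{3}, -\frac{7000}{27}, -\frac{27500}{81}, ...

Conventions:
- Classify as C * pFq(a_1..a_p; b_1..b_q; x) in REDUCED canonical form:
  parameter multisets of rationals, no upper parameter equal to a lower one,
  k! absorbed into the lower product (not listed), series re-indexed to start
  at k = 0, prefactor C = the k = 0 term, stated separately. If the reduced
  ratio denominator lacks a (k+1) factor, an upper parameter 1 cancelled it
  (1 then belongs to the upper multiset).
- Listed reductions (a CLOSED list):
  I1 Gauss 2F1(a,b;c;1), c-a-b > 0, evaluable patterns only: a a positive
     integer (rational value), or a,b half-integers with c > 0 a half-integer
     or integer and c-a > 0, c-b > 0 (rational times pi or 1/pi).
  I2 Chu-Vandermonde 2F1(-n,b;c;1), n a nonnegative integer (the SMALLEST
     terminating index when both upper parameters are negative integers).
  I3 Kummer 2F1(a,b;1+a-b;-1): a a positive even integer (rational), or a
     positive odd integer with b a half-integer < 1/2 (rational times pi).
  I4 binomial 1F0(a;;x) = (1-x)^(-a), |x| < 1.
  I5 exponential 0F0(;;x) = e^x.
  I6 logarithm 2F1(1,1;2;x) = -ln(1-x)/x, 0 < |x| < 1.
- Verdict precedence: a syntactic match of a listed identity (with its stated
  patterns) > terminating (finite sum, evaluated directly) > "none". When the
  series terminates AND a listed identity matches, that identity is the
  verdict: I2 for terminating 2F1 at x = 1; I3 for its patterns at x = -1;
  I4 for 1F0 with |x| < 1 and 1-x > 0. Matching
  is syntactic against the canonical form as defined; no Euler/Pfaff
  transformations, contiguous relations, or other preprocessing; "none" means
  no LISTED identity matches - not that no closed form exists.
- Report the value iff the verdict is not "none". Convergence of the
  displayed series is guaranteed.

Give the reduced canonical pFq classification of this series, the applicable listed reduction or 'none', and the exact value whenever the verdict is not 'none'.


Key step: from the first term \frac{3}{5}: (1)_k (C = 3/5, x = 8/3) is k! itself.
Term ratio: r(k) = \frac{8}{3} * (k+\frac{5}{2}) / [(k-\frac{1}{5}) (k+1)] ; factor over Q: parameters, x = \frac{8}{3}, and C = \frac{3}{5}.

x = \frac{8}{3} here; the reduced form reads 1F1, upper {\frac{5}{2}}, lower {-\frac{1}{5}}, C = \frac{3}{5}. Verdict: none. Every listed pattern misses the 1F1 form at \frac{8}{3}, upper {\frac{5}{2}}.


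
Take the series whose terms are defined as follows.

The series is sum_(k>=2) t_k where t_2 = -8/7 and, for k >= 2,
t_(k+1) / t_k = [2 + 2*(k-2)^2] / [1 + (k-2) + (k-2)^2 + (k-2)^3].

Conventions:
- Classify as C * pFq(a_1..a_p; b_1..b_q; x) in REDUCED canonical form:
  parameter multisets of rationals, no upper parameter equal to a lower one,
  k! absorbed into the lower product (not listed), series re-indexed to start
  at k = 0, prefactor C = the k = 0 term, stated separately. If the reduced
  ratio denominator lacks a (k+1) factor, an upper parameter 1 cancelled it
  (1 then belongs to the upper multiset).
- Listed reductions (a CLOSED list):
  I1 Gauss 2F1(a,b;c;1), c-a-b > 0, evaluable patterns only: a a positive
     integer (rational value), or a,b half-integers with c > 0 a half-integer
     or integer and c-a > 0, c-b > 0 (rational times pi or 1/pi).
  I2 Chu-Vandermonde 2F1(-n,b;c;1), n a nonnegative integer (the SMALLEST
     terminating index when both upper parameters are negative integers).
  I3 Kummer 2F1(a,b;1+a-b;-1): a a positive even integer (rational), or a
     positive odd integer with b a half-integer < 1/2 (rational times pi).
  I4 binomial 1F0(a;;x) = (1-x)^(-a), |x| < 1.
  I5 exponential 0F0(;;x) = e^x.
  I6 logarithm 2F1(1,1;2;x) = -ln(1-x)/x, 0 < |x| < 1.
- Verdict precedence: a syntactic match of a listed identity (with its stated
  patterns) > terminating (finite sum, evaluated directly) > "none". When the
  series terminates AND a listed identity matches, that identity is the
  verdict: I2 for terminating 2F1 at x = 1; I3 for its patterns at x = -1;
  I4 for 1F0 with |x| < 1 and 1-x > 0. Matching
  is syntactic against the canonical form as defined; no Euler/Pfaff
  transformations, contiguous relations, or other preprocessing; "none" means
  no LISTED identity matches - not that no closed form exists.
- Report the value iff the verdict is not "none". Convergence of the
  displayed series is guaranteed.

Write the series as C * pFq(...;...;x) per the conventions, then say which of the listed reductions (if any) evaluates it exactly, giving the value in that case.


With C = -8/7: the canonical form is 0F0(-; -; 2). Verdict at x = 2: exponential (I5) matches (the 0F0 exponential series at x = 2). Its exact value is (-8/7) * e^(2).

Key step: from the first term -8/7: cancel k^2 + 1 from the displayed ratio first; then prefactor -8/7.
Step ratio: r(k) = 2 * 1 / [(k+1)] - rational in k, leading ratio 2; with t_0 = -8/7, classification follows.


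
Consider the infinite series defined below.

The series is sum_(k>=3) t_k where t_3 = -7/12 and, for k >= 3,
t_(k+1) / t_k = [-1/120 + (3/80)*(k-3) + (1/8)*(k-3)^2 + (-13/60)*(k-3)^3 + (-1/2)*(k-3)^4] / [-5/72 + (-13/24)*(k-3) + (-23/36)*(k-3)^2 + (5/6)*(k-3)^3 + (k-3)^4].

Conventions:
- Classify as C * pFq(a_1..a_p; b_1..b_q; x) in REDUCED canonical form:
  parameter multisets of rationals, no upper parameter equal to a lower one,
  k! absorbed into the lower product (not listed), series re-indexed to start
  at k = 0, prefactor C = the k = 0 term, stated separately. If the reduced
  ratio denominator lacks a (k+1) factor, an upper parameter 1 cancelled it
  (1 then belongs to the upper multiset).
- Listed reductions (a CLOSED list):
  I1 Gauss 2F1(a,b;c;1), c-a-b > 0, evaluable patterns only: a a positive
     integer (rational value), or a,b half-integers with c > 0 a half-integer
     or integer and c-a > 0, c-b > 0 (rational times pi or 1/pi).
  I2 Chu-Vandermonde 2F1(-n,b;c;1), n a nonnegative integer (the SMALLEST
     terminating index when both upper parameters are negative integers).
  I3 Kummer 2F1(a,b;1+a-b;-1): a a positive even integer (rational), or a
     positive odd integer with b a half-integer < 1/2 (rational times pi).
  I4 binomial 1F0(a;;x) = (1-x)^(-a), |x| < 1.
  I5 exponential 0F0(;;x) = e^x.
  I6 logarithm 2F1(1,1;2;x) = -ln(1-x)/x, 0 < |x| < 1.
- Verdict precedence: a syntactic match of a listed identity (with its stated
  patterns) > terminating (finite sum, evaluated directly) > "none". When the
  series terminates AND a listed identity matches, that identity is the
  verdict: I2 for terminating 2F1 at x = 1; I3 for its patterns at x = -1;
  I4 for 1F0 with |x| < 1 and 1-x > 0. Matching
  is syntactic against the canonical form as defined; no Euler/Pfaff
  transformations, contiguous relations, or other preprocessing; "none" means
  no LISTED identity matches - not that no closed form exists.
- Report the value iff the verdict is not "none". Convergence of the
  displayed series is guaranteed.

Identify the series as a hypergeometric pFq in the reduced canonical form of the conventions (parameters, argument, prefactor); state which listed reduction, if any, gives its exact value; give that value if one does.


Classification (C = -7/12): 3F2 with upper {-2/5, -1/6, 1/2}, lower {-5/6, 1/6}, argument x = -1/2. Verdict: no listed reduction: x = -1/2 and upper {-2/5, -1/6, 1/2} fail every I1-I6 pattern.

Key observation: t_0 being -7/12, the ratio is unreduced: k + 1/2 divides both sides (C = -7/12).
Term ratio: r(k) = (-1/2) * (k-2/5) (k-1/6) (k+1/2) / [(k-5/6) (k+1/6) (k+1)] - rational; roots negated = parameters, x = (-1/2), C = -7/12.


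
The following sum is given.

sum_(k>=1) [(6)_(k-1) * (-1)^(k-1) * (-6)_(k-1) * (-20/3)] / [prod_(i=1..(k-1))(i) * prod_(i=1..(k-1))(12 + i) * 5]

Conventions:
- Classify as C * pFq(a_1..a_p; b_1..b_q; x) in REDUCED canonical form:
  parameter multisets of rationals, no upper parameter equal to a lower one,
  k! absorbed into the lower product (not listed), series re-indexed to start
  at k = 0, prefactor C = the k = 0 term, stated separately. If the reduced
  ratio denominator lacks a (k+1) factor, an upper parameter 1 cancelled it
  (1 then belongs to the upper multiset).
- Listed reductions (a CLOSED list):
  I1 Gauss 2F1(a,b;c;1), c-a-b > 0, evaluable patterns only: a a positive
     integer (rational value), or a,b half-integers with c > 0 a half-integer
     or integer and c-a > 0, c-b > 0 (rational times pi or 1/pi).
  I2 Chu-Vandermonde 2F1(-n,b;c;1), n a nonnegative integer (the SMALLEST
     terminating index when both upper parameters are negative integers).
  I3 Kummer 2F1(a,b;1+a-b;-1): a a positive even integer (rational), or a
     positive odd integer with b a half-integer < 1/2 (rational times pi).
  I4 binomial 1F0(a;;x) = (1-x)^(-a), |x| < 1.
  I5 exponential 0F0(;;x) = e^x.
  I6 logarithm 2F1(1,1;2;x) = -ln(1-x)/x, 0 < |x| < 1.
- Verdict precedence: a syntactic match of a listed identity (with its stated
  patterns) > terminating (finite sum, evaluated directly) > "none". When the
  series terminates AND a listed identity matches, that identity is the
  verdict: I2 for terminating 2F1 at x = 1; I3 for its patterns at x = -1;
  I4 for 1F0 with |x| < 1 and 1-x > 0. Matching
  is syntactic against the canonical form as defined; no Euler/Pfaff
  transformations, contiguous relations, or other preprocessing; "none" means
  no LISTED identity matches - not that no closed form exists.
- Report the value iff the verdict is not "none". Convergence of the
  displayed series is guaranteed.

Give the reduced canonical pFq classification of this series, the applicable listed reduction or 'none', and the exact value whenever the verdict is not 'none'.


This is -4/3 * 2F1(-6, 6; 13; -1) in reduced canonical form. Verdict: this is the Kummer evaluation I3 (x = -1; c = 13 equals 1+a-b for upper {-6, 6}: listed pattern). Value: -44/3.

Key observation: t_0 = -4/3 here, and the constant factors (prefactor -4/3) combine into one prefactor.
Adjacent-term ratio: r(k) = (-1) * (k-6) (k+6) / [(k+13) (k+1)] - rational in k, leading ratio (-1); with t_0 = -4/3, classification follows.


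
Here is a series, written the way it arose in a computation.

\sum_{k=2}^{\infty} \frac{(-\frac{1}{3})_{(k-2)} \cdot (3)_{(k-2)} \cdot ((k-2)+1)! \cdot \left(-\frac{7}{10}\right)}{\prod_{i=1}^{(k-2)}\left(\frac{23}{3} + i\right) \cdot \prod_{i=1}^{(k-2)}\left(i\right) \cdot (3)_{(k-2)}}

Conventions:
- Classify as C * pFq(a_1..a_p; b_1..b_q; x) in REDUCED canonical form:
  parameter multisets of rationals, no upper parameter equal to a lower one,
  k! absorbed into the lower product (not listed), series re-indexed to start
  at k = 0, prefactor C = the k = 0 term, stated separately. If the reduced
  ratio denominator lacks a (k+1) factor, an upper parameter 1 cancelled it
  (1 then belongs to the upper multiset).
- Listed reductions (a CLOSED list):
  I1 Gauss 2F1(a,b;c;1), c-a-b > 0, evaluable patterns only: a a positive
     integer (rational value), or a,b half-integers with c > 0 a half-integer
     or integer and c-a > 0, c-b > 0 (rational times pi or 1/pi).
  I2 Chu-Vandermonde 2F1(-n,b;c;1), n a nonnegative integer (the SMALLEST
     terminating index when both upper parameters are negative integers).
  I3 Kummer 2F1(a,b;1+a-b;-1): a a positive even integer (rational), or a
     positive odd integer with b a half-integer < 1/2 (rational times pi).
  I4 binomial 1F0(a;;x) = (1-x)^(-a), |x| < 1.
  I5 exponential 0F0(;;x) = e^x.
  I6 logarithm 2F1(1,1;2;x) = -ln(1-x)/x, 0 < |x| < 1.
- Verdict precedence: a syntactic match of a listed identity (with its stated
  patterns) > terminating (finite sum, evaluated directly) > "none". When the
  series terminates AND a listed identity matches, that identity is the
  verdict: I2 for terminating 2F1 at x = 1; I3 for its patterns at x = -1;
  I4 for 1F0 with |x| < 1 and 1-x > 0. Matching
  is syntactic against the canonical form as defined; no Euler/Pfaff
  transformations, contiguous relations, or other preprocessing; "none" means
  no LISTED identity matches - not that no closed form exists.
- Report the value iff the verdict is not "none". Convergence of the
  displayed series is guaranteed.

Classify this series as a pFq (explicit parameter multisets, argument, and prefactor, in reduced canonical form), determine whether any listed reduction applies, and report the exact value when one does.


Prefactor -\frac{7}{10}, argument 1: 2F1 with upper {-\frac{1}{3}, 2} over lower {\frac{26}{3}}. Verdict: Gauss (I1, integer-parameter pattern) matches (x = 1: the Gamma ratio telescopes since c-a-b = 7 > 0 and a = 2 in Z>0). Its exact value is -\frac{23}{36}.

The tell: x = 1 and the parameter 3 appears in both the upper and lower lists and cancels.
Ratio: r(k) = 1 * (k-\frac{1}{3}) (k+2) / [(k+\frac{26}{3}) (k+1)] - rational in k. x = 1; t_0 = -\frac{7}{10}; negate the roots.


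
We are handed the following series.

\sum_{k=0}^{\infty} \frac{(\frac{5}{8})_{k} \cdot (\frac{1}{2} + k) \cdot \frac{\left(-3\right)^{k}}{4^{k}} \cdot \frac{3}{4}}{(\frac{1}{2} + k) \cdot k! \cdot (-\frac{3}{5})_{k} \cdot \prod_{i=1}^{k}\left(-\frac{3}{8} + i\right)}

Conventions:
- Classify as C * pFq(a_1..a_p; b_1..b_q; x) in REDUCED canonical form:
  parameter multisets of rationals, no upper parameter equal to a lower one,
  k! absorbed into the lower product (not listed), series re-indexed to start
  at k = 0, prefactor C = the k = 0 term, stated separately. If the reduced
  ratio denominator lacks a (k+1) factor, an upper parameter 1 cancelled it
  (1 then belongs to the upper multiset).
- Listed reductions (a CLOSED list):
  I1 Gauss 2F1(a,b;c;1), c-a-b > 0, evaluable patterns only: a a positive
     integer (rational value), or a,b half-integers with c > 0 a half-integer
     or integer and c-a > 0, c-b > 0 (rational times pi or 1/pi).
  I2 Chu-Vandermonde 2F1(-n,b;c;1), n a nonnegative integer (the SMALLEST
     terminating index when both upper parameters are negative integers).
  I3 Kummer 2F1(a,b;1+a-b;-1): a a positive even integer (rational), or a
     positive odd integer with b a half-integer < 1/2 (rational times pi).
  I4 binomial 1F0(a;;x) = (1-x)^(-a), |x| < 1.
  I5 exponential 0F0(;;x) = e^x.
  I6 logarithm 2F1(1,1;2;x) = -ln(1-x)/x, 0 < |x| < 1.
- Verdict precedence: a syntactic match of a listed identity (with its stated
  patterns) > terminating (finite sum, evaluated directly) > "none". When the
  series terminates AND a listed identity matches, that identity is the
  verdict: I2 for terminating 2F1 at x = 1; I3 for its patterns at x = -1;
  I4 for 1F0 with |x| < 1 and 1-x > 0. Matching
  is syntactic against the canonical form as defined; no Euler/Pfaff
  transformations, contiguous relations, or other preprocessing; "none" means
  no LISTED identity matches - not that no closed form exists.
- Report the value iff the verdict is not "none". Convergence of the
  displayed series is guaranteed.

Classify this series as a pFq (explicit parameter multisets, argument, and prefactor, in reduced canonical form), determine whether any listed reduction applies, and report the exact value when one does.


With C = \frac{3}{4}: the canonical form is 0F1(-; -\frac{3}{5}; -\frac{3}{4}). Verdict: none - at argument -\frac{3}{4} the multisets {-} ; {-\frac{3}{5}} match no listed identity.

The tell: t_0 being \frac{3}{4}, the lower running product (prefactor 3/4) is a rising factorial.
Term ratio: r(k) = -\frac{3}{4} * 1 / [(k-\frac{3}{5}) (k+1)] - rational in k. x = -\frac{3}{4}; t_0 = \frac{3}{4}; negate the roots.


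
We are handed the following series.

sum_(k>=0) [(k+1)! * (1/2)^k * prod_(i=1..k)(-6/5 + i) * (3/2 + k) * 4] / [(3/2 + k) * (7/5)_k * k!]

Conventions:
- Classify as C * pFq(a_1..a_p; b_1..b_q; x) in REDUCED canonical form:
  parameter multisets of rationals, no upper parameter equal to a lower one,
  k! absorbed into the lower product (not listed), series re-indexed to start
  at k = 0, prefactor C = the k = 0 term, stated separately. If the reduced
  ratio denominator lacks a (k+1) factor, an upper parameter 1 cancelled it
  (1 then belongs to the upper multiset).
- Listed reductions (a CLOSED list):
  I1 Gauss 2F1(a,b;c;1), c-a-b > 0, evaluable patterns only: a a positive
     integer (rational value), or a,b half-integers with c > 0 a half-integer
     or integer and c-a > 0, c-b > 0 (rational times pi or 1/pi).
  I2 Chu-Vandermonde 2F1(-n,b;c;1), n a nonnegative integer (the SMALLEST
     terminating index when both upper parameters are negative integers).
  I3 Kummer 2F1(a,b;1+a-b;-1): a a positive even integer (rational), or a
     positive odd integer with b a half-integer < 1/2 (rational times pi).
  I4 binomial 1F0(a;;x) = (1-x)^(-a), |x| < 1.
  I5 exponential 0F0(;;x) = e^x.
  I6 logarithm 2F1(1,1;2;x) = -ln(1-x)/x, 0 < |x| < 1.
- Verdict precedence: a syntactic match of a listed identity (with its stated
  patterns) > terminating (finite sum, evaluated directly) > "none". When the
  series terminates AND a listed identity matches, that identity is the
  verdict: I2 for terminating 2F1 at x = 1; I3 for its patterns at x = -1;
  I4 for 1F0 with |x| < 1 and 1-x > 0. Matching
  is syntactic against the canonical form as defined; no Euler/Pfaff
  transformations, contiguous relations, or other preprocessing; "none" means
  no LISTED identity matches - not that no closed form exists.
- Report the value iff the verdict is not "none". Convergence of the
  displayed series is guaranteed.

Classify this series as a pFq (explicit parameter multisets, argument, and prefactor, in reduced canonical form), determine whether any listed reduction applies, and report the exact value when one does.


With C = 4: the canonical form is 2F1(-1/5, 2; 7/5; 1/2). Verdict: none. Every listed pattern misses the 2F1 form at 1/2, upper {-1/5, 2}.

Key step: from the first term 4: the factor k + 3/2 cancels (top and bottom), leaving prefactor 4.
Ratio: r(k) = (1/2) * (k-1/5) (k+2) / [(k+7/5) (k+1)] - rational in k. x = (1/2); t_0 = 4; negate the roots.


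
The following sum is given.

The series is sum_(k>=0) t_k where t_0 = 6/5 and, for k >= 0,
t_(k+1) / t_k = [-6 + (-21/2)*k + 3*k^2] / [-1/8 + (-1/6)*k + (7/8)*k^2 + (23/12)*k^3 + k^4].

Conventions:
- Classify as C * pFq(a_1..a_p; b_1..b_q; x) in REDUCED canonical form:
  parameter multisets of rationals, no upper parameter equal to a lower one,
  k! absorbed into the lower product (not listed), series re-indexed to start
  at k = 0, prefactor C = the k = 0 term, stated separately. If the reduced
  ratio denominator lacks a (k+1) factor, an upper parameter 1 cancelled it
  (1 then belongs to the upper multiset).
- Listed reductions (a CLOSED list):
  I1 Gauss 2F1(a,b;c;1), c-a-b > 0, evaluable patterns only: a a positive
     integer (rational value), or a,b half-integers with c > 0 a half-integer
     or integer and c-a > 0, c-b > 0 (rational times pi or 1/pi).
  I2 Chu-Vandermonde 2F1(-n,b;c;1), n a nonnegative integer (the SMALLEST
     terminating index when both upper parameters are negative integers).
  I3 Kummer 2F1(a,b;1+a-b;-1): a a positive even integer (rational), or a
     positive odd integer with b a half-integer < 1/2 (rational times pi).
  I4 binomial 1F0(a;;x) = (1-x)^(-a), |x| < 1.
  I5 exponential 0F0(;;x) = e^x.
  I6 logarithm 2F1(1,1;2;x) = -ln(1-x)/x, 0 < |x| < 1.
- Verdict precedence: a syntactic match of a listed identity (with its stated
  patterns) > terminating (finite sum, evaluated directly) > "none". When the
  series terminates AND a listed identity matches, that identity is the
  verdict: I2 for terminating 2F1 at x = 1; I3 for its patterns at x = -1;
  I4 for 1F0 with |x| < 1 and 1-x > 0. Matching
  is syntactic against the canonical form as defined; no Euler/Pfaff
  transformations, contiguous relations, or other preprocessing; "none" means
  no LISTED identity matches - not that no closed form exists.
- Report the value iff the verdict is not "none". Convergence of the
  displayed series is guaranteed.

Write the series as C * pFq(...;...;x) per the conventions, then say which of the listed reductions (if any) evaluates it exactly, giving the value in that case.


The tell: t_0 being 6/5, cancel k + 1/2 from the displayed ratio first; then prefactor 6/5.
Term ratio: r(k) = 3 * (k-4) / [(k-1/3) (k+3/4) (k+1)] ; factor over Q: parameters, x = 3, and C = 6/5.

x = 3 here; the reduced form reads 1F2, upper {-4}, lower {-1/3, 3/4}, C = 6/5. Verdict: terminating. With -4 upstairs the series is a 5-term polynomial sum; evaluated term by term. Exact value: -709314/9625.
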